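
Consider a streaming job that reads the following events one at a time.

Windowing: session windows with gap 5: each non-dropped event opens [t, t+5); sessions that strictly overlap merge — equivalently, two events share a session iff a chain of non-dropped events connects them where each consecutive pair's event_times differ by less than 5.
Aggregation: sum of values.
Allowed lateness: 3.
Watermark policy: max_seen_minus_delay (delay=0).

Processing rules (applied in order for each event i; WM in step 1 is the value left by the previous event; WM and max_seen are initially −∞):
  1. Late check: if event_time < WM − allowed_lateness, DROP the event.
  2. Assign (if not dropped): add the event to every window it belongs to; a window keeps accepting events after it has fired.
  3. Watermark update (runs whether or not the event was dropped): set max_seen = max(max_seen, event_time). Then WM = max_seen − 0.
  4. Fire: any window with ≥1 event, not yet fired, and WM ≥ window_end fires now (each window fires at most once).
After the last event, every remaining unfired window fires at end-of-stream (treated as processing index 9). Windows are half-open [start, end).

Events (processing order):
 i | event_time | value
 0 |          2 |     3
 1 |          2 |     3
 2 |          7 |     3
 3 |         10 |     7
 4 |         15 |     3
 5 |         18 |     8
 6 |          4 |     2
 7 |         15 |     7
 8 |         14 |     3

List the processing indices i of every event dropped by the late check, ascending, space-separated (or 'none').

6 8

i=0 t=2 v=3: → [2,7); WM=2
i=1 t=2 v=3: → [2,7); WM=2
i=2 t=7 v=3: → [7,12); WM=7
i=3 t=10 v=7: → [7,15); WM=10
i=4 t=15 v=3: → [15,20); WM=15
i=5 t=18 v=8: → [15,23); WM=18
i=6 t=4 v=2: DROP (t<18-3); WM=18
i=7 t=15 v=7: → [15,23); WM=18
i=8 t=14 v=3: DROP (t<18-3); WM=18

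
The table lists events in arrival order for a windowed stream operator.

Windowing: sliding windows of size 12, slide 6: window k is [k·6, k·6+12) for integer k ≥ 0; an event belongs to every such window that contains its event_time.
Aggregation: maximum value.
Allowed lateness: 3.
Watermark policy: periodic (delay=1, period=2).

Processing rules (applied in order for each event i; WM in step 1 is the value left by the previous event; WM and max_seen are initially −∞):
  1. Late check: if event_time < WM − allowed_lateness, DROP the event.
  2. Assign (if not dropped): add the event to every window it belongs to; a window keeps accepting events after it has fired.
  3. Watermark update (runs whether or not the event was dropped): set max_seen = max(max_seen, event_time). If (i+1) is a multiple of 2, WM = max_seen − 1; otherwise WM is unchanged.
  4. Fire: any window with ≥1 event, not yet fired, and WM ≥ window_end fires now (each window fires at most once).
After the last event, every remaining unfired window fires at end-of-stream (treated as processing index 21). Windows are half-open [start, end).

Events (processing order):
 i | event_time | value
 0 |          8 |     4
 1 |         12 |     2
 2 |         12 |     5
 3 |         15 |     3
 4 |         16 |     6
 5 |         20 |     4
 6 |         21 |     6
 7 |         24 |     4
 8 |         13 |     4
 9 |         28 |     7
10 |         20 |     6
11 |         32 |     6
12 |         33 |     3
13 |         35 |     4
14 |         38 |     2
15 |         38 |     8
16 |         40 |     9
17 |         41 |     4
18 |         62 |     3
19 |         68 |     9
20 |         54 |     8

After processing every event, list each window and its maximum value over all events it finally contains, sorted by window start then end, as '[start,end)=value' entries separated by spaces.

[0,12)=4 [6,18)=6 [12,24)=6 [18,30)=7 [24,36)=7 [30,42)=9 [36,48)=9 [54,66)=3 [60,72)=9 [66,78)=9

i=0 t=8 v=4: → [6,18),[0,12); WM=−∞
i=1 t=12 v=2: → [12,24),[6,18); WM=11
i=2 t=12 v=5: → [12,24),[6,18); WM=11
i=3 t=15 v=3: → [12,24),[6,18); WM=14; [0,12) fires=4
i=4 t=16 v=6: → [12,24),[6,18); WM=14
i=5 t=20 v=4: → [18,30),[12,24); WM=19; [6,18) fires=6
i=6 t=21 v=6: → [18,30),[12,24); WM=19
i=7 t=24 v=4: → [24,36),[18,30); WM=23
i=8 t=13 v=4: DROP (t<23-3); WM=23
i=9 t=28 v=7: → [24,36),[18,30); WM=27; [12,24) fires=6
i=10 t=20 v=6: DROP (t<27-3); WM=27
i=11 t=32 v=6: → [30,42),[24,36); WM=31; [18,30) fires=7
i=12 t=33 v=3: → [30,42),[24,36); WM=31
i=13 t=35 v=4: → [30,42),[24,36); WM=34
i=14 t=38 v=2: → [36,48),[30,42); WM=34
i=15 t=38 v=8: → [36,48),[30,42); WM=37; [24,36) fires=7
i=16 t=40 v=9: → [36,48),[30,42); WM=37
i=17 t=41 v=4: → [36,48),[30,42); WM=40
i=18 t=62 v=3: → [60,72),[54,66); WM=40
i=19 t=68 v=9: → [66,78),[60,72); WM=67; [30,42) fires=9 [36,48) fires=9 [54,66) fires=3
i=20 t=54 v=8: DROP (t<67-3); WM=67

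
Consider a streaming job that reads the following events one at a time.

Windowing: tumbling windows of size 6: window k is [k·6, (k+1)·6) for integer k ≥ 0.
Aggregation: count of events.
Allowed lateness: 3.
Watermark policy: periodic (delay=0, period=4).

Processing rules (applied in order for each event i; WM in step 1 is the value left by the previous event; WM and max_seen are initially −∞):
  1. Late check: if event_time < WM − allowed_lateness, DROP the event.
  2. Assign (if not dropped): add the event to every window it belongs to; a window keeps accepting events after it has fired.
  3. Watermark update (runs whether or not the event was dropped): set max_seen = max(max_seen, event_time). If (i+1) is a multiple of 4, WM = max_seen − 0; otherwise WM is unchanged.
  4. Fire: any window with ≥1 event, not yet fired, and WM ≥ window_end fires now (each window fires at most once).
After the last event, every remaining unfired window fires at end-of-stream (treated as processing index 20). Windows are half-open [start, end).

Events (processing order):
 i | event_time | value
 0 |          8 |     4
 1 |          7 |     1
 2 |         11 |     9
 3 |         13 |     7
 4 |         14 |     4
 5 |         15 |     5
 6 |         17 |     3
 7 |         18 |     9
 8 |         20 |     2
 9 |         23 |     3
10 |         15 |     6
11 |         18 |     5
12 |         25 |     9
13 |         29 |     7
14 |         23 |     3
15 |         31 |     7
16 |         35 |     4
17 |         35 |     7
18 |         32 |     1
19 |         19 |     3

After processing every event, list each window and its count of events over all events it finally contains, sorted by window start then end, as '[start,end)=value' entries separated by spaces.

[6,12)=3 [12,18)=5 [18,24)=5 [24,30)=2 [30,36)=4

i=0 t=8 v=4: → [6,12); WM=−∞
i=1 t=7 v=1: → [6,12); WM=−∞
i=2 t=11 v=9: → [6,12); WM=−∞
i=3 t=13 v=7: → [12,18); WM=13; [6,12) fires=3
i=4 t=14 v=4: → [12,18); WM=13
i=5 t=15 v=5: → [12,18); WM=13
i=6 t=17 v=3: → [12,18); WM=13
i=7 t=18 v=9: → [18,24); WM=18; [12,18) fires=4
i=8 t=20 v=2: → [18,24); WM=18
i=9 t=23 v=3: → [18,24); WM=18
i=10 t=15 v=6: → [12,18); WM=18
i=11 t=18 v=5: → [18,24); WM=23
i=12 t=25 v=9: → [24,30); WM=23
i=13 t=29 v=7: → [24,30); WM=23
i=14 t=23 v=3: → [18,24); WM=23
i=15 t=31 v=7: → [30,36); WM=31; [18,24) fires=5 [24,30) fires=2
i=16 t=35 v=4: → [30,36); WM=31
i=17 t=35 v=7: → [30,36); WM=31
i=18 t=32 v=1: → [30,36); WM=31
i=19 t=19 v=3: DROP (t<31-3); WM=35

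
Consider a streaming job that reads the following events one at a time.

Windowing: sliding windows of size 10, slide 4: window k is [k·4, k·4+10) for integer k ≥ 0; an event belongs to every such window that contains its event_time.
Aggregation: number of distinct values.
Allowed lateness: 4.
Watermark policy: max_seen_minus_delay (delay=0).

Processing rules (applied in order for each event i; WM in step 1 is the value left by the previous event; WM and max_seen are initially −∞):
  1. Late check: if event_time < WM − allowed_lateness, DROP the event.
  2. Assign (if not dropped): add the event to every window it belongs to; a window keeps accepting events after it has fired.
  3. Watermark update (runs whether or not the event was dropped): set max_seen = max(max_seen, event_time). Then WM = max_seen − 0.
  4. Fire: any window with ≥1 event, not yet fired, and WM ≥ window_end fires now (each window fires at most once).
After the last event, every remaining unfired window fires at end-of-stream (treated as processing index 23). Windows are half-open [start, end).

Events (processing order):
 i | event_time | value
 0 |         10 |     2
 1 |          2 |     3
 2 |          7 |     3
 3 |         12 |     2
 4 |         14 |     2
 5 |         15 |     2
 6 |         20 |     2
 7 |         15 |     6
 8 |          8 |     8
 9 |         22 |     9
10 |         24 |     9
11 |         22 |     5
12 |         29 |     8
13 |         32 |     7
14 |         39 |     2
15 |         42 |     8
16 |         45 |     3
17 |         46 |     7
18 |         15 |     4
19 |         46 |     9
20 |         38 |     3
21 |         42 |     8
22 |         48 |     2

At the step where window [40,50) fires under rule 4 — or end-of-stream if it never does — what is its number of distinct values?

5

i=0 t=10 v=2: → [8,18),[4,14); WM=10
i=1 t=2 v=3: DROP (t<10-4); WM=10
i=2 t=7 v=3: → [4,14),[0,10); WM=10; [0,10) fires=1
i=3 t=12 v=2: → [12,22),[8,18),[4,14); WM=12
i=4 t=14 v=2: → [12,22),[8,18); WM=14; [4,14) fires=2
i=5 t=15 v=2: → [12,22),[8,18); WM=15
i=6 t=20 v=2: → [20,30),[16,26),[12,22); WM=20; [8,18) fires=1
i=7 t=15 v=6: DROP (t<20-4); WM=20
i=8 t=8 v=8: DROP (t<20-4); WM=20
i=9 t=22 v=9: → [20,30),[16,26); WM=22; [12,22) fires=1
i=10 t=24 v=9: → [24,34),[20,30),[16,26); WM=24
i=11 t=22 v=5: → [20,30),[16,26); WM=24
i=12 t=29 v=8: → [28,38),[24,34),[20,30); WM=29; [16,26) fires=3
i=13 t=32 v=7: → [32,42),[28,38),[24,34); WM=32; [20,30) fires=4
i=14 t=39 v=2: → [36,46),[32,42); WM=39; [24,34) fires=3 [28,38) fires=2
i=15 t=42 v=8: → [40,50),[36,46); WM=42; [32,42) fires=2
i=16 t=45 v=3: → [44,54),[40,50),[36,46); WM=45
i=17 t=46 v=7: → [44,54),[40,50); WM=46; [36,46) fires=3
i=18 t=15 v=4: DROP (t<46-4); WM=46
i=19 t=46 v=9: → [44,54),[40,50); WM=46
i=20 t=38 v=3: DROP (t<46-4); WM=46
i=21 t=42 v=8: → [40,50),[36,46); WM=46
i=22 t=48 v=2: → [48,58),[44,54),[40,50); WM=48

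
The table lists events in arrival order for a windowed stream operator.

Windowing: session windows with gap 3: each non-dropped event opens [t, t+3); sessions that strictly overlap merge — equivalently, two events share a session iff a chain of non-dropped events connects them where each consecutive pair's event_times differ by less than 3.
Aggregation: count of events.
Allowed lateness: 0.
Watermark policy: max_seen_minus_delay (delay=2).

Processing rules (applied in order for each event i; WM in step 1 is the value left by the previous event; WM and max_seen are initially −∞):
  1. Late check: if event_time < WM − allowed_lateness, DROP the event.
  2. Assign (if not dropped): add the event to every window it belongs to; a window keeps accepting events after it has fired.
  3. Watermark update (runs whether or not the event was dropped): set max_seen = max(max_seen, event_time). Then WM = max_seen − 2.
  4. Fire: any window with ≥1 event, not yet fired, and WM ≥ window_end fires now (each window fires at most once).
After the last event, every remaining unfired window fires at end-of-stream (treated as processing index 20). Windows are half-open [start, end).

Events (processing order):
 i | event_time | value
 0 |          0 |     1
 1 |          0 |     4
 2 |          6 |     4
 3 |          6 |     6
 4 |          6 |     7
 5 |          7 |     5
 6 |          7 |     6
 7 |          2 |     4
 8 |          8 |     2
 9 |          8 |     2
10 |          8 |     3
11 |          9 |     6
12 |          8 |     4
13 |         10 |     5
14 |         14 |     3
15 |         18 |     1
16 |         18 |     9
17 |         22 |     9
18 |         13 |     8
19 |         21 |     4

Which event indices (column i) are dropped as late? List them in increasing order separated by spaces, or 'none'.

i=0 t=0 v=1: → [0,3); WM=-2
i=1 t=0 v=4: → [0,3); WM=-2
i=2 t=6 v=4: → [6,9); WM=4
i=3 t=6 v=6: → [6,9); WM=4
i=4 t=6 v=7: → [6,9); WM=4
i=5 t=7 v=5: → [6,10); WM=5
i=6 t=7 v=6: → [6,10); WM=5
i=7 t=2 v=4: DROP (t<5-0); WM=5
i=8 t=8 v=2: → [6,11); WM=6
i=9 t=8 v=2: → [6,11); WM=6
i=10 t=8 v=3: → [6,11); WM=6
i=11 t=9 v=6: → [6,12); WM=7
i=12 t=8 v=4: → [6,12); WM=7
i=13 t=10 v=5: → [6,13); WM=8
i=14 t=14 v=3: → [14,17); WM=12
i=15 t=18 v=1: → [18,21); WM=16
i=16 t=18 v=9: → [18,21); WM=16
i=17 t=22 v=9: → [22,25); WM=20
i=18 t=13 v=8: DROP (t<20-0); WM=20
i=19 t=21 v=4: → [21,25); WM=20

7 18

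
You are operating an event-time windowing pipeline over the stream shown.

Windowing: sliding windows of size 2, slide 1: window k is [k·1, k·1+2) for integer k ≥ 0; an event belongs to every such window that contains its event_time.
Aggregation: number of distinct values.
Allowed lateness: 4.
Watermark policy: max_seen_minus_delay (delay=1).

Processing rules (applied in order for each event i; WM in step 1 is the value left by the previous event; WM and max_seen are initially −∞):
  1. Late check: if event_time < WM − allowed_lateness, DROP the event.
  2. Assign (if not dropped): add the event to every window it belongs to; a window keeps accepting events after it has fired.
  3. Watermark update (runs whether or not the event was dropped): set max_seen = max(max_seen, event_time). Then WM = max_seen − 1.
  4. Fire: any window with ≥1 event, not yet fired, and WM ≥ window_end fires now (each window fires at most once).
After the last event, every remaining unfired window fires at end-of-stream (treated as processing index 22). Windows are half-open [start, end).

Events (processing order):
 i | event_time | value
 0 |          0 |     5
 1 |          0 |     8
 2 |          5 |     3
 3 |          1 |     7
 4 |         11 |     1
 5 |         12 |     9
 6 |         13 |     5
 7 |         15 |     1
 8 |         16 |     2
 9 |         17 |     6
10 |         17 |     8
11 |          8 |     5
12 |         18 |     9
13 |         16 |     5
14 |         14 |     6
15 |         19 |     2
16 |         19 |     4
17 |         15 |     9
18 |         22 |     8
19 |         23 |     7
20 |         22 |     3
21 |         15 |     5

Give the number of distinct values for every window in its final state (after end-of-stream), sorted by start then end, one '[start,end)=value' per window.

[0,2)=3 [1,3)=1 [4,6)=1 [5,7)=1 [10,12)=1 [11,13)=2 [12,14)=2 [13,15)=2 [14,16)=3 [15,17)=4 [16,18)=4 [17,19)=3 [18,20)=3 [19,21)=2 [21,23)=2 [22,24)=3 [23,25)=1

i=0 t=0 v=5: → [0,2); WM=-1
i=1 t=0 v=8: → [0,2); WM=-1
i=2 t=5 v=3: → [5,7),[4,6); WM=4; [0,2) fires=2
i=3 t=1 v=7: → [1,3),[0,2); WM=4; [1,3) fires=1
i=4 t=11 v=1: → [11,13),[10,12); WM=10; [4,6) fires=1 [5,7) fires=1
i=5 t=12 v=9: → [12,14),[11,13); WM=11
i=6 t=13 v=5: → [13,15),[12,14); WM=12; [10,12) fires=1
i=7 t=15 v=1: → [15,17),[14,16); WM=14; [11,13) fires=2 [12,14) fires=2
i=8 t=16 v=2: → [16,18),[15,17); WM=15; [13,15) fires=1
i=9 t=17 v=6: → [17,19),[16,18); WM=16; [14,16) fires=1
i=10 t=17 v=8: → [17,19),[16,18); WM=16
i=11 t=8 v=5: DROP (t<16-4); WM=16
i=12 t=18 v=9: → [18,20),[17,19); WM=17; [15,17) fires=2
i=13 t=16 v=5: → [16,18),[15,17); WM=17
i=14 t=14 v=6: → [14,16),[13,15); WM=17
i=15 t=19 v=2: → [19,21),[18,20); WM=18; [16,18) fires=4
i=16 t=19 v=4: → [19,21),[18,20); WM=18
i=17 t=15 v=9: → [15,17),[14,16); WM=18
i=18 t=22 v=8: → [22,24),[21,23); WM=21; [17,19) fires=3 [18,20) fires=3 [19,21) fires=2
i=19 t=23 v=7: → [23,25),[22,24); WM=22
i=20 t=22 v=3: → [22,24),[21,23); WM=22
i=21 t=15 v=5: DROP (t<22-4); WM=22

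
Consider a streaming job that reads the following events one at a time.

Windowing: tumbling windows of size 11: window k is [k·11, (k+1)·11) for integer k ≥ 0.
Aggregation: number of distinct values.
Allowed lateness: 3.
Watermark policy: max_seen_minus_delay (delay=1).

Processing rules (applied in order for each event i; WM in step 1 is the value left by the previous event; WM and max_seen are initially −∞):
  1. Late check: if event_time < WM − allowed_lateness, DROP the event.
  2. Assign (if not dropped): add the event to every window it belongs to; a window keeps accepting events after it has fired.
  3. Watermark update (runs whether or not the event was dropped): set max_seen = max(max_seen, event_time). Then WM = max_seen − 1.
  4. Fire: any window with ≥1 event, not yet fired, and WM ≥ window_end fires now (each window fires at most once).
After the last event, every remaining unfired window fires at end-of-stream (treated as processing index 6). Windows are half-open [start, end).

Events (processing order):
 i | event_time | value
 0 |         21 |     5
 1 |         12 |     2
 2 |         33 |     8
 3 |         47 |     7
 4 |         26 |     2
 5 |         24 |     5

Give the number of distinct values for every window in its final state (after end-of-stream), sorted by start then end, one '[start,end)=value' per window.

i=0 t=21 v=5: → [11,22); WM=20
i=1 t=12 v=2: DROP (t<20-3); WM=20
i=2 t=33 v=8: → [33,44); WM=32; [11,22) fires=1
i=3 t=47 v=7: → [44,55); WM=46; [33,44) fires=1
i=4 t=26 v=2: DROP (t<46-3); WM=46
i=5 t=24 v=5: DROP (t<46-3); WM=46

[11,22)=1 [33,44)=1 [44,55)=1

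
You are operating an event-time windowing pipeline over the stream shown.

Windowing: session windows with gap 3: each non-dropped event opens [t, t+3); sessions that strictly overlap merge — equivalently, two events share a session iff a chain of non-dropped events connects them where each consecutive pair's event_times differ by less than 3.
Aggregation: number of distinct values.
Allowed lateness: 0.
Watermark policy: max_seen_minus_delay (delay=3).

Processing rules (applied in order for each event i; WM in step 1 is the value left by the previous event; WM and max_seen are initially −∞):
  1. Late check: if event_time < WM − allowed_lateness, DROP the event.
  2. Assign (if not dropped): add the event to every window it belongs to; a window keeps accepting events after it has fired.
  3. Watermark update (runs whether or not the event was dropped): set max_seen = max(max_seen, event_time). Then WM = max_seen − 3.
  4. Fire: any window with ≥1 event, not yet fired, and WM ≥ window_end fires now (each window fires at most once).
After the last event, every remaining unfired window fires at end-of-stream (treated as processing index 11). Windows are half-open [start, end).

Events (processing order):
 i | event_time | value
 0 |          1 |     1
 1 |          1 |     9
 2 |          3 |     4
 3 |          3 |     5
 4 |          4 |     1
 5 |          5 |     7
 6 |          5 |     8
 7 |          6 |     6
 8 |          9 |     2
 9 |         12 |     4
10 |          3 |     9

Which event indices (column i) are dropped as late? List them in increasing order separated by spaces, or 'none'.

i=0 t=1 v=1: → [1,4); WM=-2
i=1 t=1 v=9: → [1,4); WM=-2
i=2 t=3 v=4: → [1,6); WM=0
i=3 t=3 v=5: → [1,6); WM=0
i=4 t=4 v=1: → [1,7); WM=1
i=5 t=5 v=7: → [1,8); WM=2
i=6 t=5 v=8: → [1,8); WM=2
i=7 t=6 v=6: → [1,9); WM=3
i=8 t=9 v=2: → [9,12); WM=6
i=9 t=12 v=4: → [12,15); WM=9
i=10 t=3 v=9: DROP (t<9-0); WM=9

10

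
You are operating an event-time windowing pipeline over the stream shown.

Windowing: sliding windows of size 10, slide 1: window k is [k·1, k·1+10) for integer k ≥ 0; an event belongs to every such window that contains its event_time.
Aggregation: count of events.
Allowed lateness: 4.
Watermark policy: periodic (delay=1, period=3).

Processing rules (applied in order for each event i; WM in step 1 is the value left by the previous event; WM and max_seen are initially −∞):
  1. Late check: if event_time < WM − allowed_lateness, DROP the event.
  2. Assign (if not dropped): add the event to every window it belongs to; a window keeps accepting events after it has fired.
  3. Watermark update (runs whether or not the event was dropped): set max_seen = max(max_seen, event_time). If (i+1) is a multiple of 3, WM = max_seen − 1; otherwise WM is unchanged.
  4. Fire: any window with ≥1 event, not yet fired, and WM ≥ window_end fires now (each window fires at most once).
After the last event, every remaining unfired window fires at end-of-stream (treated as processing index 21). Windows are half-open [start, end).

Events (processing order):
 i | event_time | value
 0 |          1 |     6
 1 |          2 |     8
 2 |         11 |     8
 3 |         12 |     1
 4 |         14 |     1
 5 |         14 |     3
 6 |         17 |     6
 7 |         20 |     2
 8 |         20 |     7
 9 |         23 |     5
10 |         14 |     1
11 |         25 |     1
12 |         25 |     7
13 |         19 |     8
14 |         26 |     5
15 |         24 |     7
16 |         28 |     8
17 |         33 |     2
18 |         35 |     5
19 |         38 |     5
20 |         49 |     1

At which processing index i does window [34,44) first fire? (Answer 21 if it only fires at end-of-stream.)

20

i=0 t=1 v=6: → [1,11),[0,10); WM=−∞
i=1 t=2 v=8: → [2,12),[1,11),[0,10); WM=−∞
i=2 t=11 v=8: → [11,21),[10,20),[9,19),[8,18),[7,17),[6,16),[5,15),[4,14),[3,13),[2,12); WM=10; [0,10) fires=2
i=3 t=12 v=1: → [12,22),[11,21),[10,20),[9,19),[8,18),[7,17),[6,16),[5,15),[4,14),[3,13); WM=10
i=4 t=14 v=1: → [14,24),[13,23),[12,22),[11,21),[10,20),[9,19),[8,18),[7,17),[6,16),[5,15); WM=10
i=5 t=14 v=3: → [14,24),[13,23),[12,22),[11,21),[10,20),[9,19),[8,18),[7,17),[6,16),[5,15); WM=13; [1,11) fires=2 [2,12) fires=2 [3,13) fires=2
i=6 t=17 v=6: → [17,27),[16,26),[15,25),[14,24),[13,23),[12,22),[11,21),[10,20),[9,19),[8,18); WM=13
i=7 t=20 v=2: → [20,30),[19,29),[18,28),[17,27),[16,26),[15,25),[14,24),[13,23),[12,22),[11,21); WM=13
i=8 t=20 v=7: → [20,30),[19,29),[18,28),[17,27),[16,26),[15,25),[14,24),[13,23),[12,22),[11,21); WM=19; [4,14) fires=2 [5,15) fires=4 [6,16) fires=4 [7,17) fires=4 [8,18) fires=5 [9,19) fires=5
i=9 t=23 v=5: → [23,33),[22,32),[21,31),[20,30),[19,29),[18,28),[17,27),[16,26),[15,25),[14,24); WM=19
i=10 t=14 v=1: DROP (t<19-4); WM=19
i=11 t=25 v=1: → [25,35),[24,34),[23,33),[22,32),[21,31),[20,30),[19,29),[18,28),[17,27),[16,26); WM=24; [10,20) fires=5 [11,21) fires=7 [12,22) fires=6 [13,23) fires=5 [14,24) fires=6
i=12 t=25 v=7: → [25,35),[24,34),[23,33),[22,32),[21,31),[20,30),[19,29),[18,28),[17,27),[16,26); WM=24
i=13 t=19 v=8: DROP (t<24-4); WM=24
i=14 t=26 v=5: → [26,36),[25,35),[24,34),[23,33),[22,32),[21,31),[20,30),[19,29),[18,28),[17,27); WM=25; [15,25) fires=4
i=15 t=24 v=7: → [24,34),[23,33),[22,32),[21,31),[20,30),[19,29),[18,28),[17,27),[16,26),[15,25); WM=25
i=16 t=28 v=8: → [28,38),[27,37),[26,36),[25,35),[24,34),[23,33),[22,32),[21,31),[20,30),[19,29); WM=25
i=17 t=33 v=2: → [33,43),[32,42),[31,41),[30,40),[29,39),[28,38),[27,37),[26,36),[25,35),[24,34); WM=32; [16,26) fires=7 [17,27) fires=8 [18,28) fires=7 [19,29) fires=8 [20,30) fires=8 [21,31) fires=6 [22,32) fires=6
i=18 t=35 v=5: → [35,45),[34,44),[33,43),[32,42),[31,41),[30,40),[29,39),[28,38),[27,37),[26,36); WM=32
i=19 t=38 v=5: → [38,48),[37,47),[36,46),[35,45),[34,44),[33,43),[32,42),[31,41),[30,40),[29,39); WM=32
i=20 t=49 v=1: → [49,59),[48,58),[47,57),[46,56),[45,55),[44,54),[43,53),[42,52),[41,51),[40,50); WM=48; [23,33) fires=6 [24,34) fires=6 [25,35) fires=5 [26,36) fires=4 [27,37) fires=3 [28,38) fires=3 [29,39) fires=3 [30,40) fires=3 [31,41) fires=3 [32,42) fires=3 [33,43) fires=3 [34,44) fires=2 [35,45) fires=2 [36,46) fires=1 [37,47) fires=1 [38,48) fires=1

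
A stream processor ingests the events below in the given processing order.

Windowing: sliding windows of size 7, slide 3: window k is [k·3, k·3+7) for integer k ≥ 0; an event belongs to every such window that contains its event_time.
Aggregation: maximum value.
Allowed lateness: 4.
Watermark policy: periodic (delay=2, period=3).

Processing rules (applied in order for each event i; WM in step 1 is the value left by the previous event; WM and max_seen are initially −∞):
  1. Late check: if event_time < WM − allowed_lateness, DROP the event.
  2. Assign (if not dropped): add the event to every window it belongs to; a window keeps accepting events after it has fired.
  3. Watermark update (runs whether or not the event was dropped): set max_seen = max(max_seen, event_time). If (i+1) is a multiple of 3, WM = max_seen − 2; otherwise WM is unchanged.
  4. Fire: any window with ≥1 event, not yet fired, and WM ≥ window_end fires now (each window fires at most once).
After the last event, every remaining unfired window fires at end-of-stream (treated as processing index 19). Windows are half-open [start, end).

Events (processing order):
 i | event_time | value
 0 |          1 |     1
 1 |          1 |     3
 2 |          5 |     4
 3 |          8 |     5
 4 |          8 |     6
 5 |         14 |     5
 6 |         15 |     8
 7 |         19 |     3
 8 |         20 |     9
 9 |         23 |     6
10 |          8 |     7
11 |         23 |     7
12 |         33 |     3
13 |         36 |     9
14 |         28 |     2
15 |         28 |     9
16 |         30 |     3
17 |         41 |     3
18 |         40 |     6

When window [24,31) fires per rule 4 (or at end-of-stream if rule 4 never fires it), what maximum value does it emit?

2

i=0 t=1 v=1: → [0,7); WM=−∞
i=1 t=1 v=3: → [0,7); WM=−∞
i=2 t=5 v=4: → [3,10),[0,7); WM=3
i=3 t=8 v=5: → [6,13),[3,10); WM=3
i=4 t=8 v=6: → [6,13),[3,10); WM=3
i=5 t=14 v=5: → [12,19),[9,16); WM=12; [0,7) fires=4 [3,10) fires=6
i=6 t=15 v=8: → [15,22),[12,19),[9,16); WM=12
i=7 t=19 v=3: → [18,25),[15,22); WM=12
i=8 t=20 v=9: → [18,25),[15,22); WM=18; [6,13) fires=6 [9,16) fires=8
i=9 t=23 v=6: → [21,28),[18,25); WM=18
i=10 t=8 v=7: DROP (t<18-4); WM=18
i=11 t=23 v=7: → [21,28),[18,25); WM=21; [12,19) fires=8
i=12 t=33 v=3: → [33,40),[30,37),[27,34); WM=21
i=13 t=36 v=9: → [36,43),[33,40),[30,37); WM=21
i=14 t=28 v=2: → [27,34),[24,31); WM=34; [15,22) fires=9 [18,25) fires=9 [21,28) fires=7 [24,31) fires=2 [27,34) fires=3
i=15 t=28 v=9: DROP (t<34-4); WM=34
i=16 t=30 v=3: → [30,37),[27,34),[24,31); WM=34
i=17 t=41 v=3: → [39,46),[36,43); WM=39; [30,37) fires=9
i=18 t=40 v=6: → [39,46),[36,43); WM=39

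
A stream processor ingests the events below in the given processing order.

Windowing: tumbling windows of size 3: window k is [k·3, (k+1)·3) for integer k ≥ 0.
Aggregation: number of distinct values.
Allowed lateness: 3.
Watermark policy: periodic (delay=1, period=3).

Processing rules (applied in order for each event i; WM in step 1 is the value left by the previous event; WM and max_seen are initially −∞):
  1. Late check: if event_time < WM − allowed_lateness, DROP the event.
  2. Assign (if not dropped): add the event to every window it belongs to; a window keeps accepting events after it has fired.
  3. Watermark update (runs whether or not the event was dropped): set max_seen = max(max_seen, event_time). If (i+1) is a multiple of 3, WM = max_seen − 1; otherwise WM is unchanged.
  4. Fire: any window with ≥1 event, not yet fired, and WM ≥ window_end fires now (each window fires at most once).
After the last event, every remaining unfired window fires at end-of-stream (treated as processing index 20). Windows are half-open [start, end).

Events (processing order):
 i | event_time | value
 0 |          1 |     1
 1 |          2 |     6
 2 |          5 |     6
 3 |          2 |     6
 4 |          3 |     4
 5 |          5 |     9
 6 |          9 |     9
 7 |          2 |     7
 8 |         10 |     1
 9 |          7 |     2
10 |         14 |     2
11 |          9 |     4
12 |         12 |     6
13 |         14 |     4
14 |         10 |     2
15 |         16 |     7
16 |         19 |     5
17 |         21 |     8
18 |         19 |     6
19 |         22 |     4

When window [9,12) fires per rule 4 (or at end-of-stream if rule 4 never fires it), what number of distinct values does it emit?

i=0 t=1 v=1: → [0,3); WM=−∞
i=1 t=2 v=6: → [0,3); WM=−∞
i=2 t=5 v=6: → [3,6); WM=4; [0,3) fires=2
i=3 t=2 v=6: → [0,3); WM=4
i=4 t=3 v=4: → [3,6); WM=4
i=5 t=5 v=9: → [3,6); WM=4
i=6 t=9 v=9: → [9,12); WM=4
i=7 t=2 v=7: → [0,3); WM=4
i=8 t=10 v=1: → [9,12); WM=9; [3,6) fires=3
i=9 t=7 v=2: → [6,9); WM=9; [6,9) fires=1
i=10 t=14 v=2: → [12,15); WM=9
i=11 t=9 v=4: → [9,12); WM=13; [9,12) fires=3
i=12 t=12 v=6: → [12,15); WM=13
i=13 t=14 v=4: → [12,15); WM=13
i=14 t=10 v=2: → [9,12); WM=13
i=15 t=16 v=7: → [15,18); WM=13
i=16 t=19 v=5: → [18,21); WM=13
i=17 t=21 v=8: → [21,24); WM=20; [12,15) fires=3 [15,18) fires=1
i=18 t=19 v=6: → [18,21); WM=20
i=19 t=22 v=4: → [21,24); WM=20

3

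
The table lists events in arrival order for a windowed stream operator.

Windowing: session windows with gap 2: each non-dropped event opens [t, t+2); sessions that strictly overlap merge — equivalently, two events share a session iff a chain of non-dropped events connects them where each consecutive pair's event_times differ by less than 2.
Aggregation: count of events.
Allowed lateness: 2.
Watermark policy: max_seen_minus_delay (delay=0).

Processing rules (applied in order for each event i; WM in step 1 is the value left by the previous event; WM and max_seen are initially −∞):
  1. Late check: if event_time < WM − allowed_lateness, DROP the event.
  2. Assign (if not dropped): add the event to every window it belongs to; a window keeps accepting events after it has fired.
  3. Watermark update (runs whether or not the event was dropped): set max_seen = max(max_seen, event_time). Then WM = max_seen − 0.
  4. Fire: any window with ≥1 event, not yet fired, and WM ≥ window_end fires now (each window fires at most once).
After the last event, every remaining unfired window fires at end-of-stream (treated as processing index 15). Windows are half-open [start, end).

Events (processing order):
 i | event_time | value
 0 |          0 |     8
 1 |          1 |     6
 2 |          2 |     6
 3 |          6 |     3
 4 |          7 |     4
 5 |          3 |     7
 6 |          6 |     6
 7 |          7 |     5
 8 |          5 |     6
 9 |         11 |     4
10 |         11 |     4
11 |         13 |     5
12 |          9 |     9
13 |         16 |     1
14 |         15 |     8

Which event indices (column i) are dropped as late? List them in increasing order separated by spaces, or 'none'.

i=0 t=0 v=8: → [0,2); WM=0
i=1 t=1 v=6: → [0,3); WM=1
i=2 t=2 v=6: → [0,4); WM=2
i=3 t=6 v=3: → [6,8); WM=6
i=4 t=7 v=4: → [6,9); WM=7
i=5 t=3 v=7: DROP (t<7-2); WM=7
i=6 t=6 v=6: → [6,9); WM=7
i=7 t=7 v=5: → [6,9); WM=7
i=8 t=5 v=6: → [5,9); WM=7
i=9 t=11 v=4: → [11,13); WM=11
i=10 t=11 v=4: → [11,13); WM=11
i=11 t=13 v=5: → [13,15); WM=13
i=12 t=9 v=9: DROP (t<13-2); WM=13
i=13 t=16 v=1: → [16,18); WM=16
i=14 t=15 v=8: → [15,18); WM=16

5 12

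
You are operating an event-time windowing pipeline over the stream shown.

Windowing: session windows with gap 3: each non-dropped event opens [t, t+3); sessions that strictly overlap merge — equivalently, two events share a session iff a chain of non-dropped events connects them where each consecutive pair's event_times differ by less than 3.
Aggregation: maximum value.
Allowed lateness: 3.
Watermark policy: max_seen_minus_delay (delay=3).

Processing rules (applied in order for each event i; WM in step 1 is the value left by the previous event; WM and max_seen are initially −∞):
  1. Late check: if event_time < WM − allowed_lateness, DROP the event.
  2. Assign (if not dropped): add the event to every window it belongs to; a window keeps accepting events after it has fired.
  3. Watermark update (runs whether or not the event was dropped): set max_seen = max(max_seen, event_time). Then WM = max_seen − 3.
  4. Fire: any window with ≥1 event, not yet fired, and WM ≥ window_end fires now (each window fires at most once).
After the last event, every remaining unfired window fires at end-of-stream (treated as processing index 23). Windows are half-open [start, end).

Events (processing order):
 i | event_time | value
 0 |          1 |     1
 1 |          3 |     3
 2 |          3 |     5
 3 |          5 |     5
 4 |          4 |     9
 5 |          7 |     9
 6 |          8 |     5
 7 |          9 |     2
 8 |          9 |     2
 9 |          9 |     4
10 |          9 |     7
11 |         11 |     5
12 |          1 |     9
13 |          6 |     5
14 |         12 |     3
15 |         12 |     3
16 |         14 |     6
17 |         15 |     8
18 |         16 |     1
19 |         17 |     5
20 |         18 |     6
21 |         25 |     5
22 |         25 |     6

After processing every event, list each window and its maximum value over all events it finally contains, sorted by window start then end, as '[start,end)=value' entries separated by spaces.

i=0 t=1 v=1: → [1,4); WM=-2
i=1 t=3 v=3: → [1,6); WM=0
i=2 t=3 v=5: → [1,6); WM=0
i=3 t=5 v=5: → [1,8); WM=2
i=4 t=4 v=9: → [1,8); WM=2
i=5 t=7 v=9: → [1,10); WM=4
i=6 t=8 v=5: → [1,11); WM=5
i=7 t=9 v=2: → [1,12); WM=6
i=8 t=9 v=2: → [1,12); WM=6
i=9 t=9 v=4: → [1,12); WM=6
i=10 t=9 v=7: → [1,12); WM=6
i=11 t=11 v=5: → [1,14); WM=8
i=12 t=1 v=9: DROP (t<8-3); WM=8
i=13 t=6 v=5: → [1,14); WM=8
i=14 t=12 v=3: → [1,15); WM=9
i=15 t=12 v=3: → [1,15); WM=9
i=16 t=14 v=6: → [1,17); WM=11
i=17 t=15 v=8: → [1,18); WM=12
i=18 t=16 v=1: → [1,19); WM=13
i=19 t=17 v=5: → [1,20); WM=14
i=20 t=18 v=6: → [1,21); WM=15
i=21 t=25 v=5: → [25,28); WM=22
i=22 t=25 v=6: → [25,28); WM=22

[1,21)=9 [25,28)=6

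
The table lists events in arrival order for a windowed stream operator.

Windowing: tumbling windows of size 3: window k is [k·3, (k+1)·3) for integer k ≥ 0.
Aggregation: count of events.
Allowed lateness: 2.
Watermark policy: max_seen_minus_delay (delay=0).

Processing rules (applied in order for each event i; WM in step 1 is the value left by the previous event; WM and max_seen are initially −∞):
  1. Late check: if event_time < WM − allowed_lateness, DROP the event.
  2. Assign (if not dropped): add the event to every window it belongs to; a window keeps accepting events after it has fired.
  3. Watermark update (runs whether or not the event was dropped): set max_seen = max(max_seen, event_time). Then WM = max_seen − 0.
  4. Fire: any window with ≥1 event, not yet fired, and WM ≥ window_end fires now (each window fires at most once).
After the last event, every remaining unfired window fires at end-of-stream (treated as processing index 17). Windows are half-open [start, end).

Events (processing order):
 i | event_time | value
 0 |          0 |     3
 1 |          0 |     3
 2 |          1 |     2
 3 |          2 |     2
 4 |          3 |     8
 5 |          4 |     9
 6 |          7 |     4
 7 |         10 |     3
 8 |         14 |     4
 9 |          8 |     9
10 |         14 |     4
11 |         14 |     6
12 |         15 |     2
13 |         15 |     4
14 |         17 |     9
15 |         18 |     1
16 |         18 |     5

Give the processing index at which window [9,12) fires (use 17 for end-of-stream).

8

i=0 t=0 v=3: → [0,3); WM=0
i=1 t=0 v=3: → [0,3); WM=0
i=2 t=1 v=2: → [0,3); WM=1
i=3 t=2 v=2: → [0,3); WM=2
i=4 t=3 v=8: → [3,6); WM=3; [0,3) fires=4
i=5 t=4 v=9: → [3,6); WM=4
i=6 t=7 v=4: → [6,9); WM=7; [3,6) fires=2
i=7 t=10 v=3: → [9,12); WM=10; [6,9) fires=1
i=8 t=14 v=4: → [12,15); WM=14; [9,12) fires=1
i=9 t=8 v=9: DROP (t<14-2); WM=14
i=10 t=14 v=4: → [12,15); WM=14
i=11 t=14 v=6: → [12,15); WM=14
i=12 t=15 v=2: → [15,18); WM=15; [12,15) fires=3
i=13 t=15 v=4: → [15,18); WM=15
i=14 t=17 v=9: → [15,18); WM=17
i=15 t=18 v=1: → [18,21); WM=18; [15,18) fires=3
i=16 t=18 v=5: → [18,21); WM=18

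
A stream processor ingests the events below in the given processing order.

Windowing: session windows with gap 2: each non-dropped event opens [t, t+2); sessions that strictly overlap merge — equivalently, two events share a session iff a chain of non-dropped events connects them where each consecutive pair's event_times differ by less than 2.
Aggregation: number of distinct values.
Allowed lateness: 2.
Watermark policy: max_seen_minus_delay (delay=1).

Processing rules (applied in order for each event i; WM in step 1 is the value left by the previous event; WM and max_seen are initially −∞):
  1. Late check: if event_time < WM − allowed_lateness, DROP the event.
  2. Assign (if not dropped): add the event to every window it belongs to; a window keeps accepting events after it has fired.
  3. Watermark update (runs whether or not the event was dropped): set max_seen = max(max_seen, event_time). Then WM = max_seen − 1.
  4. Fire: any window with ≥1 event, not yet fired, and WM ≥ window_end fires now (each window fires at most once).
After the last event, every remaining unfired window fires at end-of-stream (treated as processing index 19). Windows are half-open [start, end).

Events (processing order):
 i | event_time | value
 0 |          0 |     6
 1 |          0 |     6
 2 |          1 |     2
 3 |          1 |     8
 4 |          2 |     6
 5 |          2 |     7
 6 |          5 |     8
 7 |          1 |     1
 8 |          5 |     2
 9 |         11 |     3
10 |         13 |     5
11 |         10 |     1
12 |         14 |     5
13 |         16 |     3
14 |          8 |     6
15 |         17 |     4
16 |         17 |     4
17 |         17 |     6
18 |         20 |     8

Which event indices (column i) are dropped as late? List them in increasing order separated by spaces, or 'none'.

i=0 t=0 v=6: → [0,2); WM=-1
i=1 t=0 v=6: → [0,2); WM=-1
i=2 t=1 v=2: → [0,3); WM=0
i=3 t=1 v=8: → [0,3); WM=0
i=4 t=2 v=6: → [0,4); WM=1
i=5 t=2 v=7: → [0,4); WM=1
i=6 t=5 v=8: → [5,7); WM=4
i=7 t=1 v=1: DROP (t<4-2); WM=4
i=8 t=5 v=2: → [5,7); WM=4
i=9 t=11 v=3: → [11,13); WM=10
i=10 t=13 v=5: → [13,15); WM=12
i=11 t=10 v=1: → [10,13); WM=12
i=12 t=14 v=5: → [13,16); WM=13
i=13 t=16 v=3: → [16,18); WM=15
i=14 t=8 v=6: DROP (t<15-2); WM=15
i=15 t=17 v=4: → [16,19); WM=16
i=16 t=17 v=4: → [16,19); WM=16
i=17 t=17 v=6: → [16,19); WM=16
i=18 t=20 v=8: → [20,22); WM=19

7 14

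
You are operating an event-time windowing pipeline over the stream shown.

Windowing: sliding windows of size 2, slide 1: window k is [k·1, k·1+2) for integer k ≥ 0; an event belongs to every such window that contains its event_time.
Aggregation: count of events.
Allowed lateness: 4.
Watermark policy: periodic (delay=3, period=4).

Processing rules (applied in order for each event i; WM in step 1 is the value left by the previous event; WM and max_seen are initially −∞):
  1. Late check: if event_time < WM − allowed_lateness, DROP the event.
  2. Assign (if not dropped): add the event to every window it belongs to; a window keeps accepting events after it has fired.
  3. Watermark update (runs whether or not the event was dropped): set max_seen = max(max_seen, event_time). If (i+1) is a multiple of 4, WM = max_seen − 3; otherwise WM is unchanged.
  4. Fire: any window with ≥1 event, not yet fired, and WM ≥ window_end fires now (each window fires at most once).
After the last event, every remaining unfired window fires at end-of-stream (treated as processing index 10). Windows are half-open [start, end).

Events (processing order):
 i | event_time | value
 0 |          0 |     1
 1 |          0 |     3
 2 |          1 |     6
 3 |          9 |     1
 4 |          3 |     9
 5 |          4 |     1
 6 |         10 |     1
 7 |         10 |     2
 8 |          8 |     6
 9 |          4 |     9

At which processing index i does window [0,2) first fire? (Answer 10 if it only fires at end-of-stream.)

i=0 t=0 v=1: → [0,2); WM=−∞
i=1 t=0 v=3: → [0,2); WM=−∞
i=2 t=1 v=6: → [1,3),[0,2); WM=−∞
i=3 t=9 v=1: → [9,11),[8,10); WM=6; [0,2) fires=3 [1,3) fires=1
i=4 t=3 v=9: → [3,5),[2,4); WM=6; [2,4) fires=1 [3,5) fires=1
i=5 t=4 v=1: → [4,6),[3,5); WM=6; [4,6) fires=1
i=6 t=10 v=1: → [10,12),[9,11); WM=6
i=7 t=10 v=2: → [10,12),[9,11); WM=7
i=8 t=8 v=6: → [8,10),[7,9); WM=7
i=9 t=4 v=9: → [4,6),[3,5); WM=7

3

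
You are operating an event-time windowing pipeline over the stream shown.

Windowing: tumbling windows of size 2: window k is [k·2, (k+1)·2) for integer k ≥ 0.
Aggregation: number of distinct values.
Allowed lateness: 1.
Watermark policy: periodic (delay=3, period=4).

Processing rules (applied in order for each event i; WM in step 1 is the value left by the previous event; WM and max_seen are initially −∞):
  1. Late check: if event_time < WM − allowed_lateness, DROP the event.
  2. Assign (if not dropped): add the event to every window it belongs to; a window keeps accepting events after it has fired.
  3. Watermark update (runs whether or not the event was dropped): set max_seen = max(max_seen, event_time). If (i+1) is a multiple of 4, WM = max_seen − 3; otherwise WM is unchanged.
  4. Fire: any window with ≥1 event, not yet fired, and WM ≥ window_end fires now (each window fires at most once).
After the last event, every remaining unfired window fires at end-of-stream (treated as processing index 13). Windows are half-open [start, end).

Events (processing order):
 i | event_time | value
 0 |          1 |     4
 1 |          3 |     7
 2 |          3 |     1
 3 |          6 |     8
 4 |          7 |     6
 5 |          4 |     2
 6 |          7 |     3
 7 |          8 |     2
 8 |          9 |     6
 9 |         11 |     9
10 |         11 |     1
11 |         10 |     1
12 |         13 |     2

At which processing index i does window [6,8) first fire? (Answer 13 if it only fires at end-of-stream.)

i=0 t=1 v=4: → [0,2); WM=−∞
i=1 t=3 v=7: → [2,4); WM=−∞
i=2 t=3 v=1: → [2,4); WM=−∞
i=3 t=6 v=8: → [6,8); WM=3; [0,2) fires=1
i=4 t=7 v=6: → [6,8); WM=3
i=5 t=4 v=2: → [4,6); WM=3
i=6 t=7 v=3: → [6,8); WM=3
i=7 t=8 v=2: → [8,10); WM=5; [2,4) fires=2
i=8 t=9 v=6: → [8,10); WM=5
i=9 t=11 v=9: → [10,12); WM=5
i=10 t=11 v=1: → [10,12); WM=5
i=11 t=10 v=1: → [10,12); WM=8; [4,6) fires=1 [6,8) fires=3
i=12 t=13 v=2: → [12,14); WM=8

11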